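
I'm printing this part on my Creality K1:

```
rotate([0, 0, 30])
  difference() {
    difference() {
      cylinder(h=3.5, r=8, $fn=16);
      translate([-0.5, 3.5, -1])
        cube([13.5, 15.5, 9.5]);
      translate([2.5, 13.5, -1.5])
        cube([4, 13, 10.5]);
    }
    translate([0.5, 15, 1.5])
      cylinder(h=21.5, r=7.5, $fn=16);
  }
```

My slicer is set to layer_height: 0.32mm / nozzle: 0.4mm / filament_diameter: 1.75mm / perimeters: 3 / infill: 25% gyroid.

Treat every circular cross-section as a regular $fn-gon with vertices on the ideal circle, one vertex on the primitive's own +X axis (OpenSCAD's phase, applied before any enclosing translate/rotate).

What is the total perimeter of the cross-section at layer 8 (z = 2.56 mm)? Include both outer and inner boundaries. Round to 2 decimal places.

At z = 2.56 mm: the r=8 cylinder gives a regular 16-gon of circumradius 8 (constant along its height) (perimeter = 2·16·8.000·sin(180°/16) = 49.94 mm); the cube at (-0.5, 3.5) is present — its section is the full 13.5×15.5 rectangle (perimeter 58.00 mm); the cube at (2.5, 13.5) is present — its section is the full 4×13 rectangle (perimeter 34.00 mm); Taking the first minus the rest: starting from the r=8 cylinder, the 13.5×15.5 cube at (-0.5, 3.5) partially overlaps it — only the 24.47 mm² overlap (of its 209.25 mm²) is removed, clipping the outline; the 4×13 cube at (2.5, 13.5) misses the remaining region (no effect) — boundary = 52.59 mm; the cylinder at (0.5, 15): section is a regular 16-gon, circumradius r=7.5 (perimeter = 2·16·7.500·sin(180°/16) = 46.82 mm); After the difference (first − rest): starting from that combined region, the r=7.5 cylinder at (0.5, 15) partially overlaps it — only the 0.05 mm² overlap (of its 172.21 mm²) is removed, clipping the outline — boundary = 52.39 mm; (rotated 30° about Z; rotation is an isometry so areas/perimeters/island counts are preserved). Overall, the cross-section is a single solid region. Total boundary length (outer) = 52.39 mm.

52.39 mm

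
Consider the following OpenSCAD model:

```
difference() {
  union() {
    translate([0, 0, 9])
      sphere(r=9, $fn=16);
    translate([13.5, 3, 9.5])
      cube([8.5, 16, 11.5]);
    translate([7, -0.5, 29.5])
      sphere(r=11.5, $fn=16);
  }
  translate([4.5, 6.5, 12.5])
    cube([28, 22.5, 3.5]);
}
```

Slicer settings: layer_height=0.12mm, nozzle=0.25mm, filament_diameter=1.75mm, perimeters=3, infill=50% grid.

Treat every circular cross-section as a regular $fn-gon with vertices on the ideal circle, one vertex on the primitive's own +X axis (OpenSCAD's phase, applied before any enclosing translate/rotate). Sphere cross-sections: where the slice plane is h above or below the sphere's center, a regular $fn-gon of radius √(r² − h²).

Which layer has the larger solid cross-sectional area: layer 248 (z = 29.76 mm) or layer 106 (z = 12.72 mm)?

layer 248 (z = 29.76 mm)

Layer 248 (z = 29.76): the sphere is absent (|z−center|=20.760 > r=9); the cube at (13.5, 3) does not reach this height (z outside [9.5, 21]); the sphere at (7, -0.5): section is a regular 16-gon, circumradius = √(r²−h²) = √(11.5²−0.26²) = 11.497 (area = (16/2)·11.497²·sin(360°/16) = 404.67 mm²); Combining (union): only the r=11.5 sphere at (7, -0.5) is present, so the union is just that shape — area = 404.67 mm²; the cube at (4.5, 6.5) is absent (z outside [12.5, 16]); After the difference (first − rest): none of the subtracted shapes is present at this height, so that combined region is unchanged — area = 404.67 mm². So its area = 404.67 mm². Layer 106 (z = 12.72): the r=9 sphere contributes a regular 16-gon of circumradius √(9²−3.72²) = 8.195 (area = (16/2)·8.195²·sin(360°/16) = 205.61 mm²); the 8.5×16 cube at (13.5, 3) contributes its full rectangle (area 136.00 mm²); the sphere at (7, -0.5) does not reach this height (|z−center|=16.780 > r=11.5); Combining (union): the 2 present regions are separate (no shared area or edge), so areas and boundary lengths simply add and each stays a separate island — area = 341.61 mm²; the cube at (4.5, 6.5) is present — its section is the full 28×22.5 rectangle (area 630.00 mm²); Taking the first minus the rest: starting from that combined region (341.61 mm²), the 28×22.5 cube at (4.5, 6.5) partially overlaps it — only the 106.27 mm² overlap (of its 630.00 mm²) is removed, clipping the outline — area = 235.34 mm². So its area = 235.34 mm². Layer 248 is larger (404.67 vs 235.34 mm²).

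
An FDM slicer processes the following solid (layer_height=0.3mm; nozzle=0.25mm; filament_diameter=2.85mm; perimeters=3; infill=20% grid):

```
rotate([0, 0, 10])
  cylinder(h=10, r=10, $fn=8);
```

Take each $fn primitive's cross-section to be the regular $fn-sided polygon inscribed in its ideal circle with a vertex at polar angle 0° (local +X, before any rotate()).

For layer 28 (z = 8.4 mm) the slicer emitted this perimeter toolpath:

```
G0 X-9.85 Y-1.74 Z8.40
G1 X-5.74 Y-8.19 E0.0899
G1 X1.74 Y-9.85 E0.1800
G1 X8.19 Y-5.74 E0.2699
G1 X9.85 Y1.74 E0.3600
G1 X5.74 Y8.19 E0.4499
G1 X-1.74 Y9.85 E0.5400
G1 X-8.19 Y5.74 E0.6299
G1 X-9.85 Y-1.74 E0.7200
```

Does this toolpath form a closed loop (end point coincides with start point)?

Start point (G0): (-9.85, -1.74). End point (last G1): the path returns to the start — closed.

yes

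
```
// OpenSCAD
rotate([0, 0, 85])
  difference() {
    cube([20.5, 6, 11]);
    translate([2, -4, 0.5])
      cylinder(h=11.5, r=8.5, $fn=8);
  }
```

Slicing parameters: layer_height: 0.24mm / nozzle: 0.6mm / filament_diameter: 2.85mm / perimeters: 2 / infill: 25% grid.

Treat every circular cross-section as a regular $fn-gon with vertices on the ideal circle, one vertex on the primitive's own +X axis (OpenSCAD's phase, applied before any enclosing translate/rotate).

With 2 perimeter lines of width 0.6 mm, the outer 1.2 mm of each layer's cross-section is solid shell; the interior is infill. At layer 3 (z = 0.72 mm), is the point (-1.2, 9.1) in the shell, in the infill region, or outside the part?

At z = 0.72 mm: the 20.5×6 cube contributes its full rectangle; the r=8.5 cylinder at (2, -4) contributes a regular 8-gon of circumradius 8.5; Subtracting the remaining from the first: starting from the 20.5×6 cube, the r=8.5 cylinder at (2, -4) partially overlaps it — only the 28.57 mm² overlap (of its 204.35 mm²) is removed, clipping the outline — 1 connected region; (rotated 85° about Z; rotation is an isometry so areas/perimeters/island counts are preserved). Overall, the cross-section is a single solid region. Undo the 85° rotation: the query point maps to (8.961, 1.989) in the un-rotated model frame. The nearest boundary edge runs (8.84, 0.00)→(8.01, 2.01); distance from the point to it = 0.87 mm. The point is inside the cross-section, 0.87 mm from the nearest boundary — within the 1.2 mm shell band (2 × 0.6).

shell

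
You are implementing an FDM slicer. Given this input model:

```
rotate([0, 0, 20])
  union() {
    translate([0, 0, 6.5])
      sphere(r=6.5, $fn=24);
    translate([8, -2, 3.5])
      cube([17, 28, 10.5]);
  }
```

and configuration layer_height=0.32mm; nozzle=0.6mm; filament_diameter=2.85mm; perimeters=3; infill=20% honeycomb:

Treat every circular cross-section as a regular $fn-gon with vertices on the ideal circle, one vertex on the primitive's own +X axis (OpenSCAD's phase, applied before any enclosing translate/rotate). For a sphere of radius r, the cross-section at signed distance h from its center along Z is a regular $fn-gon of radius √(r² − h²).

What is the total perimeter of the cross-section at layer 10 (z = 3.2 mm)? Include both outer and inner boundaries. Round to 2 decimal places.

At z = 3.2 mm: the sphere: section is a regular 24-gon, circumradius = √(r²−h²) = √(6.5²−3.3²) = 5.600 (perimeter = 2·24·5.600·sin(180°/24) = 35.09 mm); the cube at (8, -2) does not reach this height (z outside [3.5, 14]); Taking the union: only the r=6.5 sphere is present, so the union is just that shape — boundary = 35.09 mm; (rotated 20° about Z; rotation is an isometry so areas/perimeters/island counts are preserved). Overall, the cross-section is a single solid region. Total boundary length (outer) = 35.09 mm.

35.09 mm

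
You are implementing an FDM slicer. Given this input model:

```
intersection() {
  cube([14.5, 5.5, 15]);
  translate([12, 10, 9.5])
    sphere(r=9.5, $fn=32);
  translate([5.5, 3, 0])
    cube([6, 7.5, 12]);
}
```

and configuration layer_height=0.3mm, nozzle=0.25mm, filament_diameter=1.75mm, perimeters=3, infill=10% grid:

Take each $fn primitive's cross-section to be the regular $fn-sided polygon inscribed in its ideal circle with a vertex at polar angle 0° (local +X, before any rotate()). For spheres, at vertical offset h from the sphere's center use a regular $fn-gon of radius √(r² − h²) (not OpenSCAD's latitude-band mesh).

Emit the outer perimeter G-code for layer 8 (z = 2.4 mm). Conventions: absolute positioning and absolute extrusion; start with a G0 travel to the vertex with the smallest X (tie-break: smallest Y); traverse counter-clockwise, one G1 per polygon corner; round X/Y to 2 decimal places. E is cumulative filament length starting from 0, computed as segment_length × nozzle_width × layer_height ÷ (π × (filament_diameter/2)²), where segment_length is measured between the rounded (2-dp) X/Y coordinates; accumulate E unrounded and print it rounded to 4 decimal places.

At z = 2.4 mm: the cube (footprint 14.5×5.5) is included at this height; the r=9.5 sphere at (12, 10) contributes a regular 32-gon of circumradius √(9.5²−7.1²) = 6.312; the cube at (5.5, 3) (footprint 6×7.5) is included at this height; Keeping only the common overlap: the r=9.5 sphere at (12, 10) partially overlaps the 14.5×5.5 cube; clipping to the common part keeps 9.48 mm²; the 6×7.5 cube at (5.5, 3) partially overlaps the running intersection; clipping to the common part keeps 4.53 mm² — 1 connected region. The outline is a single polygon with 6 vertices. Extrusion per mm of travel: 0.25 × 0.3 / (π × 0.875²) = 0.031181. Accumulating E over each segment gives final E = 0.3140.

G0 X7.58 Y5.50 Z2.40
G1 X8.49 Y4.75 E0.0368
G1 X9.58 Y4.17 E0.0753
G1 X10.77 Y3.81 E0.1140
G1 X11.50 Y3.74 E0.1369
G1 X11.50 Y5.50 E0.1918
G1 X7.58 Y5.50 E0.3140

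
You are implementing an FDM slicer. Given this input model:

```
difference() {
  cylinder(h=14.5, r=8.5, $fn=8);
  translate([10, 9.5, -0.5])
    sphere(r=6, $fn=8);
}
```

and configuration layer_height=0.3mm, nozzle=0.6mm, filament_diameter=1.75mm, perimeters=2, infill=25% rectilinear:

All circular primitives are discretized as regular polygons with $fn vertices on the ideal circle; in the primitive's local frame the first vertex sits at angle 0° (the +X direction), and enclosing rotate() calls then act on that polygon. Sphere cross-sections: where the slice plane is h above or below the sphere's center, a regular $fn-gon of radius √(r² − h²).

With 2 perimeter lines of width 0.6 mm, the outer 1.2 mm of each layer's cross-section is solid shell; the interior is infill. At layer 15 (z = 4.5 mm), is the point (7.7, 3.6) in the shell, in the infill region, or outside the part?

At z = 4.5 mm: the r=8.5 cylinder contributes a regular 8-gon of circumradius 8.5; the r=6 sphere at (10, 9.5) contributes a regular 8-gon of circumradius √(6²−5²) = 3.317; Taking the first minus the rest: starting from the r=8.5 cylinder, the r=6 sphere at (10, 9.5) misses the remaining region (no effect) — 1 connected region. Overall, the cross-section is a single solid region. The nearest boundary edge runs (6.01, 6.01)→(8.50, 0.00); distance from the point to it = 0.64 mm. The point is not inside any of the regions above, so it lies outside the cross-section (0.64 mm from the nearest boundary).

outside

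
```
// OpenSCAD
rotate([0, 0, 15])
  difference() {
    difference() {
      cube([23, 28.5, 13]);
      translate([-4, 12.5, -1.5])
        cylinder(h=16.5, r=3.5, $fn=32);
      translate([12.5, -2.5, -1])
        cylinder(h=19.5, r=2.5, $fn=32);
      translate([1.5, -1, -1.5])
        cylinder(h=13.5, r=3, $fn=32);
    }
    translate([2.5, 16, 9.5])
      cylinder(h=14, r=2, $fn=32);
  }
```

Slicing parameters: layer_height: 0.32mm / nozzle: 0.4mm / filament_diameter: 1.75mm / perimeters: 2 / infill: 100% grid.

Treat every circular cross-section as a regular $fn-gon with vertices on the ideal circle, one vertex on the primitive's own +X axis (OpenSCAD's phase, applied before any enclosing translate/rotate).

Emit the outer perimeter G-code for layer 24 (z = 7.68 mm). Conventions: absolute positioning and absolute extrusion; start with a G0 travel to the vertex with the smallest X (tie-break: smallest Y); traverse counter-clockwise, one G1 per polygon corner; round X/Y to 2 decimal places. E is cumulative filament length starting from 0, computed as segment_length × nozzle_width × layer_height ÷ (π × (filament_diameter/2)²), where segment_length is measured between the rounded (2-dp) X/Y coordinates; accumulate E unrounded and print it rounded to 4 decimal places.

At z = 7.68 mm: the cube is present — its section is the full 23×28.5 rectangle; the r=3.5 cylinder at (-4, 12.5) contributes a regular 32-gon of circumradius 3.5; the r=2.5 cylinder at (12.5, -2.5) contributes a regular 32-gon of circumradius 2.5; the r=3 cylinder at (1.5, -1) gives a regular 32-gon of circumradius 3 (constant along its height); After the difference (first − rest): starting from the 23×28.5 cube, the r=3.5 cylinder at (-4, 12.5) misses the remaining region (no effect); the r=2.5 cylinder at (12.5, -2.5) misses the remaining region (no effect); the r=3 cylinder at (1.5, -1) partially overlaps it — only the 6.88 mm² overlap (of its 28.09 mm²) is removed, clipping the outline — 1 connected region; the cylinder at (2.5, 16) is absent (z outside [9.5, 23.5]); Subtracting the remaining from the first: none of the subtracted shapes is present at this height, so that combined region is unchanged — 1 connected region; (whole slice rotated 15° about Z — lengths, areas and connectivity unchanged). The outline is a single polygon with 14 vertices. Extrusion per mm of travel: 0.4 × 0.32 / (π × 0.875²) = 0.053216. Accumulating E over each segment gives final E = 5.4475.

G0 X-7.38 Y27.53 Z7.68
G1 X-0.41 Y1.53 E1.4325
G1 X-0.12 Y1.80 E1.4536
G1 X0.38 Y2.11 E1.4849
G1 X0.93 Y2.32 E1.5162
G1 X1.51 Y2.42 E1.5475
G1 X2.10 Y2.40 E1.5789
G1 X2.67 Y2.26 E1.6102
G1 X3.21 Y2.02 E1.6416
G1 X3.69 Y1.68 E1.6729
G1 X4.09 Y1.25 E1.7042
G1 X4.17 Y1.12 E1.7123
G1 X22.22 Y5.95 E2.7066
G1 X14.84 Y33.48 E4.2234
G1 X-7.38 Y27.53 E5.4475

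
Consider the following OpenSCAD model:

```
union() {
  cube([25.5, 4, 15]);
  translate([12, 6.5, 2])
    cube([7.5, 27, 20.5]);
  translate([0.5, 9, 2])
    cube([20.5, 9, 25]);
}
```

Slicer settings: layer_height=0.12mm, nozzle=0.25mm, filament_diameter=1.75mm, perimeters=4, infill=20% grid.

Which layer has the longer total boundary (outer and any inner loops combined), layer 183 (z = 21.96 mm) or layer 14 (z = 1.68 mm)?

Layer 183 (z = 21.96): the cube is not intersected at this z (z outside [0, 15]); the cube at (12, 6.5) (footprint 7.5×27) is included at this height (perimeter 69.00 mm); the cube at (0.5, 9) is present — its section is the full 20.5×9 rectangle (perimeter 59.00 mm); Merging all regions: the regions partially overlap (shared area 67.50 mm²), so the edge portions inside another operand are dropped and the merged outline is re-measured after clipping — boundary = 95.00 mm. So its perimeter = 95.00 mm. Layer 14 (z = 1.68): the cube is present — its section is the full 25.5×4 rectangle (perimeter 59.00 mm); the cube at (12, 6.5) does not reach this height (z outside [2, 22.5]); the cube at (0.5, 9) is absent (z outside [2, 27]); Merging all regions: only the 25.5×4 cube is present, so the union is just that shape — boundary = 59.00 mm. So its perimeter = 59.00 mm. Layer 183 is larger (95.00 vs 59.00 mm).

layer 183 (z = 21.96 mm)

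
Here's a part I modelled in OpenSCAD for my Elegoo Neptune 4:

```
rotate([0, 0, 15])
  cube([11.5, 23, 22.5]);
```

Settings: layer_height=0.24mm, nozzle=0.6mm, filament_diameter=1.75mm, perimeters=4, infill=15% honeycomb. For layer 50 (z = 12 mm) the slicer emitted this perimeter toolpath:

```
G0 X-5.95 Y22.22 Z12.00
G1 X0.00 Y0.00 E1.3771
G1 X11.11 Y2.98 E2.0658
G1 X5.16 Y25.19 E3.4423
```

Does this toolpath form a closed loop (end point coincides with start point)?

Start point (G0): (-5.95, 22.22). End point (last G1): the path does not return to the start — open.

no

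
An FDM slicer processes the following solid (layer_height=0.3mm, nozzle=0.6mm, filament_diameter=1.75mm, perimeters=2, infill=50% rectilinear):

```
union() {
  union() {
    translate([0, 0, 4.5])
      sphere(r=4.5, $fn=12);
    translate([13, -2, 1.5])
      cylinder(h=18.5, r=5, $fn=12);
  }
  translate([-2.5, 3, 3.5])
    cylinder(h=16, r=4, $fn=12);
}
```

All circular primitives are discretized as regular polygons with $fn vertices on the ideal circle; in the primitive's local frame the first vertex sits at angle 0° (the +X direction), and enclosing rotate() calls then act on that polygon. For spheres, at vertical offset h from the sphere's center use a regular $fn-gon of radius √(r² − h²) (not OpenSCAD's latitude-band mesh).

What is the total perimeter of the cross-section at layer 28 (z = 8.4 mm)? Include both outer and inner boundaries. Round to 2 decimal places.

At z = 8.4 mm: the sphere: section is a regular 12-gon, circumradius = √(r²−h²) = √(4.5²−3.9²) = 2.245 (perimeter = 2·12·2.245·sin(180°/12) = 13.95 mm); the r=5 cylinder at (13, -2) gives a regular 12-gon of circumradius 5 (constant along its height) (perimeter = 2·12·5.000·sin(180°/12) = 31.06 mm); Taking the union: the 2 present regions are separate (no shared area or edge), so areas and boundary lengths simply add and each stays a separate island — boundary = 45.00 mm; the r=4 cylinder at (-2.5, 3) gives a regular 12-gon of circumradius 4 (constant along its height) (perimeter = 2·12·4.000·sin(180°/12) = 24.85 mm); Combining (union): the regions partially overlap (shared area 6.66 mm²), so the edge portions inside another operand are dropped and the merged outline is re-measured after clipping — boundary = 59.66 mm. Overall, the cross-section has 2 separate islands. Total boundary length (outer) = 59.66 mm.

59.66 mm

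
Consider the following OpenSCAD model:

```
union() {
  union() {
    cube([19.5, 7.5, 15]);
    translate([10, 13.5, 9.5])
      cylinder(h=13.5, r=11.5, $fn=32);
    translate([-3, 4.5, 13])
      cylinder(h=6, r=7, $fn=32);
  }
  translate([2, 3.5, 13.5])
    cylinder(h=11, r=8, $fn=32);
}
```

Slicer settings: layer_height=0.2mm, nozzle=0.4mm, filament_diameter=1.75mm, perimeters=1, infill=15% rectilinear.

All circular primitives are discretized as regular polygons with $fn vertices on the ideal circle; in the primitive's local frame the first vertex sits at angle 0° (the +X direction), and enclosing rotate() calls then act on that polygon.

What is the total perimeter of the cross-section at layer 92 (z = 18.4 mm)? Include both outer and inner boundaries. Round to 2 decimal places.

96.76 mm

At z = 18.4 mm: the cube does not reach this height (z outside [0, 15]); the cylinder at (10, 13.5): section is a regular 32-gon, circumradius r=11.5 (perimeter = 2·32·11.500·sin(180°/32) = 72.14 mm); the r=7 cylinder at (-3, 4.5) gives a regular 32-gon of circumradius 7 (constant along its height) (perimeter = 2·32·7.000·sin(180°/32) = 43.91 mm); Combining (union): the regions partially overlap (shared area 16.28 mm²), so the edge portions inside another operand are dropped and the merged outline is re-measured after clipping — boundary = 96.70 mm; the cylinder at (2, 3.5): section is a regular 32-gon, circumradius r=8 (perimeter = 2·32·8.000·sin(180°/32) = 50.18 mm); Combining (union): the regions partially overlap (shared area 149.37 mm²), so the edge portions inside another operand are dropped and the merged outline is re-measured after clipping — boundary = 96.76 mm. Overall, the cross-section is a single solid region. Total boundary length (outer) = 96.76 mm.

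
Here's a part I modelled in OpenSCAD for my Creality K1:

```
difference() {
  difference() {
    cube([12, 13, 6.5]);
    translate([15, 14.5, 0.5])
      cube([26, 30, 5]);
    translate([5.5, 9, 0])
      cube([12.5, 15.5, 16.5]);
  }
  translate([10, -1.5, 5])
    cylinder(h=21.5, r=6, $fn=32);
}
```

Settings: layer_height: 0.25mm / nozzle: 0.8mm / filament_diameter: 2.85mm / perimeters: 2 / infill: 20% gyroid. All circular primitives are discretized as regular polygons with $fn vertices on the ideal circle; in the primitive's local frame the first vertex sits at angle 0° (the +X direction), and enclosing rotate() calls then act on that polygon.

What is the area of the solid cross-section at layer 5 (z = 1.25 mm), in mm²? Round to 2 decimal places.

At z = 1.25 mm: the cube is present — its section is the full 12×13 rectangle (area 156.00 mm²); the 26×30 cube at (15, 14.5) contributes its full rectangle (area 780.00 mm²); the cube at (5.5, 9) (footprint 12.5×15.5) is included at this height (area 193.75 mm²); After the difference (first − rest): starting from the 12×13 cube (156.00 mm²), the 26×30 cube at (15, 14.5) misses the remaining region (no effect); the 12.5×15.5 cube at (5.5, 9) partially overlaps it — only the 26.00 mm² overlap (of its 193.75 mm²) is removed, clipping the outline — area = 130.00 mm²; the cylinder at (10, -1.5) is absent (z outside [5, 26.5]); Subtracting the remaining from the first: none of the subtracted shapes is present at this height, so that combined region is unchanged — area = 130.00 mm². Overall, the cross-section is a single solid region. Net area = 130.00 mm².

130.00 mm²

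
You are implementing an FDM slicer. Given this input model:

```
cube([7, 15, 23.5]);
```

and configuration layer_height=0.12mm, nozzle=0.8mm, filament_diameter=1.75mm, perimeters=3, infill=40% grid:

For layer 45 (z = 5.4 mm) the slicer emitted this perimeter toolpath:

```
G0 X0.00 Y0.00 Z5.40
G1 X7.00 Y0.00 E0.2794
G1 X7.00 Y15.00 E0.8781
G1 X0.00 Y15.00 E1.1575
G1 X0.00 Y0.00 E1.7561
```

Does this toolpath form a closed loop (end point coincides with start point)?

yes

Start point (G0): (0.00, 0.00). End point (last G1): the path returns to the start — closed.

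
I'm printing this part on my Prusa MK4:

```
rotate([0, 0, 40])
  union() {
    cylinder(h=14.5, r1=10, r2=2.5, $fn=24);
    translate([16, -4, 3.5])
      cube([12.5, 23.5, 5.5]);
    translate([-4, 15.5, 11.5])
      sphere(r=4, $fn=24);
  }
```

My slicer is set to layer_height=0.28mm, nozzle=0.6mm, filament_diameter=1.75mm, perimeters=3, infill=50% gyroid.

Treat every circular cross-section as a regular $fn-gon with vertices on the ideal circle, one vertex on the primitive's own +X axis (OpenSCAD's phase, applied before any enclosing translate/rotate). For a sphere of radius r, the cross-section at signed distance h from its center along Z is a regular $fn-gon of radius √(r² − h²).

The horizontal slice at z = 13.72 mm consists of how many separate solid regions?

2

At z = 13.72 mm: the cone: at t=0.946 of its height the radius interpolates to r₁+(r₂−r₁)t = 2.903, giving a regular 24-gon of that circumradius; the cube at (16, -4) is not intersected at this z (z outside [3.5, 9]); the sphere at (-4, 15.5): section is a regular 24-gon, circumradius = √(r²−h²) = √(4²−2.22²) = 3.327; Merging all regions: the 2 present regions are separate (no shared area or edge), so areas and boundary lengths simply add and each stays a separate island — 2 connected regions; (whole slice rotated 40° about Z — lengths, areas and connectivity unchanged). The result has 2 disconnected regions.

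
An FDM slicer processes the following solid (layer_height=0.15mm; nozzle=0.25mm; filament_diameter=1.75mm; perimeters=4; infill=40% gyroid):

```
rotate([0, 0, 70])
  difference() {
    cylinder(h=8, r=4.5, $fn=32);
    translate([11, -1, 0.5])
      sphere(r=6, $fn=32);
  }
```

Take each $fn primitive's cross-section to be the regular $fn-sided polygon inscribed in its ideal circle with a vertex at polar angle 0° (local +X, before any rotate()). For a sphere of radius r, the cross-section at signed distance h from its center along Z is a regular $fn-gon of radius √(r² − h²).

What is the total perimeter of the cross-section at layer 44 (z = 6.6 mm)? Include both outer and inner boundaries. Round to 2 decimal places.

At z = 6.6 mm: the r=4.5 cylinder contributes a regular 32-gon of circumradius 4.5 (perimeter = 2·32·4.500·sin(180°/32) = 28.23 mm); the sphere at (11, -1) is absent (|z−center|=6.100 > r=6); Taking the first minus the rest: none of the subtracted shapes is present at this height, so the r=4.5 cylinder is unchanged — boundary = 28.23 mm; (whole slice rotated 70° about Z — lengths, areas and connectivity unchanged). Overall, the cross-section is a single solid region. Total boundary length (outer) = 28.23 mm.

28.23 mm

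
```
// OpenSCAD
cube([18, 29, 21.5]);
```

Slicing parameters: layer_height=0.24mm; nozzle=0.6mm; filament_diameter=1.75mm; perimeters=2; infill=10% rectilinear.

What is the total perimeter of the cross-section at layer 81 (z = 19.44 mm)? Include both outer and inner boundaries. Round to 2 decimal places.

At z = 19.44 mm: the cube is present — its section is the full 18×29 rectangle (perimeter 94.00 mm). Overall, the cross-section is a single solid region. Total boundary length (outer) = 94.00 mm.

94.00 mm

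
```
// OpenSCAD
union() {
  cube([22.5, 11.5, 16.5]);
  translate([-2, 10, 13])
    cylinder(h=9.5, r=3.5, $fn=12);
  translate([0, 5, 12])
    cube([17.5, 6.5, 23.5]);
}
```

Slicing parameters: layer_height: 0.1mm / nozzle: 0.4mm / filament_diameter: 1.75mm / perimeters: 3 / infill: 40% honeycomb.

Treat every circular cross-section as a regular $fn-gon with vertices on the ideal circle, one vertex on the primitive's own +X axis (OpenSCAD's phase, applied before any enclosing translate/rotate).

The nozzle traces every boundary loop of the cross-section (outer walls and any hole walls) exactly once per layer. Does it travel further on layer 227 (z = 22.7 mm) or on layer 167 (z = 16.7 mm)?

Layer 227 (z = 22.7): the cube is not intersected at this z (z outside [0, 16.5]); the cylinder at (-2, 10) is absent (z outside [13, 22.5]); the 17.5×6.5 cube at (0, 5) contributes its full rectangle (perimeter 48.00 mm); Combining (union): only the 17.5×6.5 cube at (0, 5) is present, so the union is just that shape — boundary = 48.00 mm. So its perimeter = 48.00 mm. Layer 167 (z = 16.7): the cube is absent (z outside [0, 16.5]); the r=3.5 cylinder at (-2, 10) contributes a regular 12-gon of circumradius 3.5 (perimeter = 2·12·3.500·sin(180°/12) = 21.74 mm); the 17.5×6.5 cube at (0, 5) contributes its full rectangle (perimeter 48.00 mm); Taking the union: the regions partially overlap (shared area 4.69 mm²), so the edge portions inside another operand are dropped and the merged outline is re-measured after clipping — boundary = 59.54 mm. So its perimeter = 59.54 mm. Layer 167 is larger (59.54 vs 48.00 mm).

layer 167 (z = 16.7 mm)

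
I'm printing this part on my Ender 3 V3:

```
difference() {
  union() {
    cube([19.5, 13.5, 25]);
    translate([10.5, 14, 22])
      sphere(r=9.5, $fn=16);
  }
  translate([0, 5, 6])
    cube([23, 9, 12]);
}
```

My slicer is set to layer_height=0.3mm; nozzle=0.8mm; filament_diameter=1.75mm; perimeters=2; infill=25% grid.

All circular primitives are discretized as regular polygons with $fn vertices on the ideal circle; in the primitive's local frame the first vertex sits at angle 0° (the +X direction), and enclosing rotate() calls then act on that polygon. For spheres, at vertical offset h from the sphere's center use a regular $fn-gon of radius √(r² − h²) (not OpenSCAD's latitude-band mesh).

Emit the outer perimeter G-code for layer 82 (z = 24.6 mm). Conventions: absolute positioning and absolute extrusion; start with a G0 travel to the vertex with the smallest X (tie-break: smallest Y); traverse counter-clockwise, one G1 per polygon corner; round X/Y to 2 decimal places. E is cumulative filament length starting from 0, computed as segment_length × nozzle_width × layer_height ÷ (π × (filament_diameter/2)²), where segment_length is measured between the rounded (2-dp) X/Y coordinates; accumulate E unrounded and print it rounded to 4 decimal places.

At z = 24.6 mm: the cube (footprint 19.5×13.5) is included at this height; the r=9.5 sphere at (10.5, 14) slices to a regular 16-gon of circumradius 9.137 (√(r²−h²) with h=2.6 from center); Taking the union: the regions partially overlap (shared area 118.71 mm²), so overlapping operands fuse into one piece — 1 connected region; the cube at (0, 5) is absent (z outside [6, 18]); Subtracting the remaining from the first: none of the subtracted shapes is present at this height, so the result so far is unchanged — 1 connected region. The outline is a single polygon with 14 vertices. Extrusion per mm of travel: 0.8 × 0.3 / (π × 0.875²) = 0.099780. Accumulating E over each segment gives final E = 7.7336.

G0 X0.00 Y0.00 Z24.60
G1 X19.50 Y0.00 E1.9457
G1 X19.50 Y13.31 E3.2738
G1 X19.64 Y14.00 E3.3440
G1 X18.94 Y17.50 E3.7002
G1 X16.96 Y20.46 E4.0555
G1 X14.00 Y22.44 E4.4109
G1 X10.50 Y23.14 E4.7670
G1 X7.00 Y22.44 E5.1232
G1 X4.04 Y20.46 E5.4785
G1 X2.06 Y17.50 E5.8338
G1 X1.36 Y14.00 E6.1900
G1 X1.46 Y13.50 E6.2409
G1 X0.00 Y13.50 E6.3865
G1 X0.00 Y0.00 E7.7336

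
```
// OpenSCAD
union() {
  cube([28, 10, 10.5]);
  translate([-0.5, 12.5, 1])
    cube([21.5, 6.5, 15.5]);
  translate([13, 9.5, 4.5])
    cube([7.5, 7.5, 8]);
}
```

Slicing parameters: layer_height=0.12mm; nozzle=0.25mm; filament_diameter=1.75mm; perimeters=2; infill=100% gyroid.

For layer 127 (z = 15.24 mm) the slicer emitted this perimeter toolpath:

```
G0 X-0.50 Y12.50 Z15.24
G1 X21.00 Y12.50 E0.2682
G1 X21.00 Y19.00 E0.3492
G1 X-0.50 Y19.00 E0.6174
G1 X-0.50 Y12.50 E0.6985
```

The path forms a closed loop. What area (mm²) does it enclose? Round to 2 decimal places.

Apply the shoelace formula to the sequence of (X, Y) vertices; enclosed area = 139.75 mm².

139.75 mm²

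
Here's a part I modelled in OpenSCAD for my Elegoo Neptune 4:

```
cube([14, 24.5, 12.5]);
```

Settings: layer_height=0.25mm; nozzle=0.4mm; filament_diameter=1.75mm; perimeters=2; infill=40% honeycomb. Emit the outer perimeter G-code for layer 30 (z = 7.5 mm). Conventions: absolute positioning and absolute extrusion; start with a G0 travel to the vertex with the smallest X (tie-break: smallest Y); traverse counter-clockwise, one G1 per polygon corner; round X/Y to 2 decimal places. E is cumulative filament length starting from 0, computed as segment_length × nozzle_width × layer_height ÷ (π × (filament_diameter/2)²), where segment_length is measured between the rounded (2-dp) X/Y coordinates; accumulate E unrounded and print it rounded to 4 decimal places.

At z = 7.5 mm: the cube (footprint 14×24.5) is included at this height. The outline is a single polygon with 4 vertices. Extrusion per mm of travel: 0.4 × 0.25 / (π × 0.875²) = 0.041575. Accumulating E over each segment gives final E = 3.2013.

G0 X0.00 Y0.00 Z7.50
G1 X14.00 Y0.00 E0.5821
G1 X14.00 Y24.50 E1.6006
G1 X0.00 Y24.50 E2.1827
G1 X0.00 Y0.00 E3.2013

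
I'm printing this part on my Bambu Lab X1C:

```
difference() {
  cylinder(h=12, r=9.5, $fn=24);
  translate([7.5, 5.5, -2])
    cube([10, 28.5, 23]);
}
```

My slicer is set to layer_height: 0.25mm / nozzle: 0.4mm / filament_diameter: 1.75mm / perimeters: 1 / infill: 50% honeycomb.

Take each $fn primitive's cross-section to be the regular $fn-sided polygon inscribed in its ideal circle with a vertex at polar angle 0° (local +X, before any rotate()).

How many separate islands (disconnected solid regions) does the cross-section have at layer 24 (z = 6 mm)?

At z = 6 mm: the r=9.5 cylinder contributes a regular 24-gon of circumradius 9.5; the 10×28.5 cube at (7.5, 5.5) contributes its full rectangle; After the difference (first − rest): starting from the r=9.5 cylinder, the 10×28.5 cube at (7.5, 5.5) partially overlaps it — only the 0.02 mm² overlap (of its 285.00 mm²) is removed, clipping the outline — 1 connected region. Overall, the cross-section is a single solid region. Island count = 1.

1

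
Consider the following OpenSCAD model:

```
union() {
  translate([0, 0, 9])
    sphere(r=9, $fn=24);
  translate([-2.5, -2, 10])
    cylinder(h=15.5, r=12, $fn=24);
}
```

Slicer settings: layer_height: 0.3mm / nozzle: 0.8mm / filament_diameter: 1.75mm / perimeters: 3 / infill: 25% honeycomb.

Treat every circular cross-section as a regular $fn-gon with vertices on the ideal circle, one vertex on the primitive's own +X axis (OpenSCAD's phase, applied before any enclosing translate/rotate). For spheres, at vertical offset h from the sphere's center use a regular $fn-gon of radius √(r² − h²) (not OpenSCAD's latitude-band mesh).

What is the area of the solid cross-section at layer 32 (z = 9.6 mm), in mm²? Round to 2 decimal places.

At z = 9.6 mm: the r=9 sphere slices to a regular 24-gon of circumradius 8.980 (√(r²−h²) with h=0.6 from center) (area = (24/2)·8.980²·sin(360°/24) = 250.45 mm²); the cylinder at (-2.5, -2) is absent (z outside [10, 25.5]); Combining (union): only the r=9 sphere is present, so the union is just that shape — area = 250.45 mm². Overall, the cross-section is a single solid region. Net area = 250.45 mm².

250.45 mm²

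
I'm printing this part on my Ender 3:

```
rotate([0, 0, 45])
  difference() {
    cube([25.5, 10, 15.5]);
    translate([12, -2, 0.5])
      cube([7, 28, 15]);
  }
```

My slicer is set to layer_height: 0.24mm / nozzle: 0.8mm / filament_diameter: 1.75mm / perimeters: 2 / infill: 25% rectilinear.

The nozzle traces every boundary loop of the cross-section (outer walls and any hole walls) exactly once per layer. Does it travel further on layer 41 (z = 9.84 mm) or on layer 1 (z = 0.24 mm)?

layer 41 (z = 9.84 mm)

Layer 41 (z = 9.84): the cube is present — its section is the full 25.5×10 rectangle (perimeter 71.00 mm); the cube at (12, -2) (footprint 7×28) is included at this height (perimeter 70.00 mm); Taking the first minus the rest: starting from the 25.5×10 cube, the 7×28 cube at (12, -2) partially overlaps it — only the 70.00 mm² overlap (of its 196.00 mm²) is removed, clipping the outline — boundary = 77.00 mm; (rotated 45° about Z; rotation is an isometry so areas/perimeters/island counts are preserved). So its perimeter = 77.00 mm. Layer 1 (z = 0.24): the 25.5×10 cube contributes its full rectangle (perimeter 71.00 mm); the cube at (12, -2) is absent (z outside [0.5, 15.5]); Subtracting the remaining from the first: none of the subtracted shapes is present at this height, so the 25.5×10 cube is unchanged — boundary = 71.00 mm; (rotated 45° about Z; rotation is an isometry so areas/perimeters/island counts are preserved). So its perimeter = 71.00 mm. Layer 41 is larger (77.00 vs 71.00 mm).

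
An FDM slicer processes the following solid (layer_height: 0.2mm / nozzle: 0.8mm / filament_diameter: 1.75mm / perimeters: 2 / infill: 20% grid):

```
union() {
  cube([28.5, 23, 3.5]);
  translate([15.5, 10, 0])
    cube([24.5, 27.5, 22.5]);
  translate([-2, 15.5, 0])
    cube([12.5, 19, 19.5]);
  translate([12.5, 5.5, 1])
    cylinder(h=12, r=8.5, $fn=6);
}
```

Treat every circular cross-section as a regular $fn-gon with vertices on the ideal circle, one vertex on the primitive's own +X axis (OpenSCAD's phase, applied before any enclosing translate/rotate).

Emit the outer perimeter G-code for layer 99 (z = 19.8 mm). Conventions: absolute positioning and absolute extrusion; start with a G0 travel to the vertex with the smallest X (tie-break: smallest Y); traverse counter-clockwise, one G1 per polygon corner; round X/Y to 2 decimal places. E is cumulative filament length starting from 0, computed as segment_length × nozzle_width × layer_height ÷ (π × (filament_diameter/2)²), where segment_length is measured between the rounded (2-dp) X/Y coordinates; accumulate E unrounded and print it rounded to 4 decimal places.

At z = 19.8 mm: the cube is absent (z outside [0, 3.5]); the 24.5×27.5 cube at (15.5, 10) contributes its full rectangle; the cube at (-2, 15.5) does not reach this height (z outside [0, 19.5]); the cylinder at (12.5, 5.5) does not reach this height (z outside [1, 13]); Combining (union): only the 24.5×27.5 cube at (15.5, 10) is present, so the union is just that shape — 1 connected region. The outline is a single polygon with 4 vertices. Extrusion per mm of travel: 0.8 × 0.2 / (π × 0.875²) = 0.066520. Accumulating E over each segment gives final E = 6.9181.

G0 X15.50 Y10.00 Z19.80
G1 X40.00 Y10.00 E1.6297
G1 X40.00 Y37.50 E3.4591
G1 X15.50 Y37.50 E5.0888
G1 X15.50 Y10.00 E6.9181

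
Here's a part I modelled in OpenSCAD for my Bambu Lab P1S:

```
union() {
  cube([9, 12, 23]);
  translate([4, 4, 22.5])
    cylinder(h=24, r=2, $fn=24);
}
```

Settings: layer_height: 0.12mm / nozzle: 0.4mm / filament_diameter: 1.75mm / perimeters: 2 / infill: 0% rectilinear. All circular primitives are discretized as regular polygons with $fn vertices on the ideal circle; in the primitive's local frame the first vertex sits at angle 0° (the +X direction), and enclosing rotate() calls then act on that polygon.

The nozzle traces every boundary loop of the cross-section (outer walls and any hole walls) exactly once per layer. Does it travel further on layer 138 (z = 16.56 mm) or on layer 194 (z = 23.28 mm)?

layer 138 (z = 16.56 mm)

Layer 138 (z = 16.56): the cube (footprint 9×12) is included at this height (perimeter 42.00 mm); the cylinder at (4, 4) does not reach this height (z outside [22.5, 46.5]); Taking the union: only the 9×12 cube is present, so the union is just that shape — boundary = 42.00 mm. So its perimeter = 42.00 mm. Layer 194 (z = 23.28): the cube is absent (z outside [0, 23]); the r=2 cylinder at (4, 4) gives a regular 24-gon of circumradius 2 (constant along its height) (perimeter = 2·24·2.000·sin(180°/24) = 12.53 mm); Merging all regions: only the r=2 cylinder at (4, 4) is present, so the union is just that shape — boundary = 12.53 mm. So its perimeter = 12.53 mm. Layer 138 is larger (42.00 vs 12.53 mm).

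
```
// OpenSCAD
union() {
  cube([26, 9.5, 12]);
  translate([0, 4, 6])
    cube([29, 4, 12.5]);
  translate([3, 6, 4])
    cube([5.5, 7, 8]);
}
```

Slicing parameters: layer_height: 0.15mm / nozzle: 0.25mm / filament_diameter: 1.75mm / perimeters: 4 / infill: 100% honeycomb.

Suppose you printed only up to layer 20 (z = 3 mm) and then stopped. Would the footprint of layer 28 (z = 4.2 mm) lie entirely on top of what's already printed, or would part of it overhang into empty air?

Compare the two slices. At z = 3: the cube (footprint 26×9.5) is included at this height (area 247.00 mm²); the cube at (0, 4) does not reach this height (z outside [6, 18.5]); the cube at (3, 6) is absent (z outside [4, 12]); Combining (union): only the 26×9.5 cube is present, so the union is just that shape — area = 247.00 mm². At z = 4.2: the 26×9.5 cube contributes its full rectangle (area 247.00 mm²); the cube at (0, 4) does not reach this height (z outside [6, 18.5]); the 5.5×7 cube at (3, 6) contributes its full rectangle (area 38.50 mm²); Merging all regions: the regions partially overlap — summed areas 285.50 mm² minus the doubly-counted overlap 19.25 mm² gives 266.25 mm² — area = 266.25 mm². Checking containment: at z = 4.2 the cross-section extends beyond the z = 3 cross-section by about 19.25 mm².

part overhangs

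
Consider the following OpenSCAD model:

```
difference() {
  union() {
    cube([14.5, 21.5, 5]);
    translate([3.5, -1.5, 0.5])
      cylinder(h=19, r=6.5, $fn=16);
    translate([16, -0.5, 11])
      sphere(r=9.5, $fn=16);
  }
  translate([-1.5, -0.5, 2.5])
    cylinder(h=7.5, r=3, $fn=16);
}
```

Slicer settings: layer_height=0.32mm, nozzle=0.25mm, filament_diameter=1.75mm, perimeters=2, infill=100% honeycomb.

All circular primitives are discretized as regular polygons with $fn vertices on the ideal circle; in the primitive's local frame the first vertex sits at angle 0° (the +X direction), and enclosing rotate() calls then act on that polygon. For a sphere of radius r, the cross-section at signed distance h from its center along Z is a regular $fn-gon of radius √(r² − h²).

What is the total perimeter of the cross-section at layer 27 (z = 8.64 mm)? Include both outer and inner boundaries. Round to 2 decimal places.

83.14 mm

At z = 8.64 mm: the cube does not reach this height (z outside [0, 5]); the r=6.5 cylinder at (3.5, -1.5) gives a regular 16-gon of circumradius 6.5 (constant along its height) (perimeter = 2·16·6.500·sin(180°/16) = 40.58 mm); the sphere at (16, -0.5): section is a regular 16-gon, circumradius = √(r²−h²) = √(9.5²−2.36²) = 9.202 (perimeter = 2·16·9.202·sin(180°/16) = 57.45 mm); Taking the union: the regions partially overlap (shared area 18.04 mm²), so the edge portions inside another operand are dropped and the merged outline is re-measured after clipping — boundary = 78.78 mm; the r=3 cylinder at (-1.5, -0.5) contributes a regular 16-gon of circumradius 3 (perimeter = 2·16·3.000·sin(180°/16) = 18.73 mm); Subtracting the remaining from the first: starting from the result so far, the r=3 cylinder at (-1.5, -0.5) partially overlaps it — only the 20.12 mm² overlap (of its 27.55 mm²) is removed, clipping the outline — boundary = 83.14 mm. Overall, the cross-section is a single solid region. Total boundary length (outer) = 83.14 mm.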